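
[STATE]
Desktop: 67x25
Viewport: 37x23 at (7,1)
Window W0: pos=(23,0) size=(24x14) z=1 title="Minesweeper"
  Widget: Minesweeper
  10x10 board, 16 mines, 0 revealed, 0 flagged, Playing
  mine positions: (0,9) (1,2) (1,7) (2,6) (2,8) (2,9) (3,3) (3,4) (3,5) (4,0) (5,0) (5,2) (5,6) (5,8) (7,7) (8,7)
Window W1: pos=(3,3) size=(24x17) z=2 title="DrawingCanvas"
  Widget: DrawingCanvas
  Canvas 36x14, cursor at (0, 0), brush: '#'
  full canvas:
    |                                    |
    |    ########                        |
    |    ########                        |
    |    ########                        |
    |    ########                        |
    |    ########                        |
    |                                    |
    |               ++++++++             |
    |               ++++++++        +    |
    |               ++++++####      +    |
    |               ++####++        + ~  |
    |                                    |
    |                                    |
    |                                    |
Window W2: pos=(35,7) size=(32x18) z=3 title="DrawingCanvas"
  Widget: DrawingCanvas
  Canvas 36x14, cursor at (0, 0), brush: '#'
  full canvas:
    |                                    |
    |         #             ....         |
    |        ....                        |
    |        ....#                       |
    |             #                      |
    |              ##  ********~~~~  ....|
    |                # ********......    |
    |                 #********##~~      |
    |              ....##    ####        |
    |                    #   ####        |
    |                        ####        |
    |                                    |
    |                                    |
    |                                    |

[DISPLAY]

                ┃ Minesweeper        
                ┠────────────────────
━━━━━━━━━━━━━━━━━━━┓■■■■■■■          
awingCanvas        ┃■■■■■■■          
───────────────────┨■■■■■■■          
                   ┃■■■■■■■          
 ########          ┃■■■■■■■ ┏━━━━━━━━
 ########          ┃■■■■■■■ ┃ Drawing
 ########          ┃■■■■■■■ ┠────────
 ########          ┃■■■■■■■ ┃+       
 ########          ┃■■■■■■■ ┃        
                   ┃■■■■■■■ ┃        
            +++++++┃━━━━━━━━┃        
            +++++++┃        ┃        
            ++++++#┃        ┃        
            ++####+┃        ┃        
                   ┃        ┃        
                   ┃        ┃        
━━━━━━━━━━━━━━━━━━━┛        ┃        
                            ┃        
                            ┃        
                            ┃        
                            ┃        


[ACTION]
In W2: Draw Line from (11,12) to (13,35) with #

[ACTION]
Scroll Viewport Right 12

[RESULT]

    ┃ Minesweeper          ┃         
    ┠──────────────────────┨         
━━━━━━━┓■■■■■■■            ┃         
       ┃■■■■■■■            ┃         
───────┨■■■■■■■            ┃         
       ┃■■■■■■■            ┃         
       ┃■■■■■■■ ┏━━━━━━━━━━━━━━━━━━━━
       ┃■■■■■■■ ┃ DrawingCanvas      
       ┃■■■■■■■ ┠────────────────────
       ┃■■■■■■■ ┃+                   
       ┃■■■■■■■ ┃         #          
       ┃■■■■■■■ ┃        ....        
+++++++┃━━━━━━━━┃        ....#       
+++++++┃        ┃             #      
++++++#┃        ┃              ##  **
++####+┃        ┃                # **
       ┃        ┃                 #**
       ┃        ┃              ....##
━━━━━━━┛        ┃                    
                ┃                    
                ┃            ######  
                ┃                  ##
                ┃                    


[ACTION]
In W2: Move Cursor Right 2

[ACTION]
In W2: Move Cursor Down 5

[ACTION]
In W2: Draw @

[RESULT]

    ┃ Minesweeper          ┃         
    ┠──────────────────────┨         
━━━━━━━┓■■■■■■■            ┃         
       ┃■■■■■■■            ┃         
───────┨■■■■■■■            ┃         
       ┃■■■■■■■            ┃         
       ┃■■■■■■■ ┏━━━━━━━━━━━━━━━━━━━━
       ┃■■■■■■■ ┃ DrawingCanvas      
       ┃■■■■■■■ ┠────────────────────
       ┃■■■■■■■ ┃                    
       ┃■■■■■■■ ┃         #          
       ┃■■■■■■■ ┃        ....        
+++++++┃━━━━━━━━┃        ....#       
+++++++┃        ┃             #      
++++++#┃        ┃  @           ##  **
++####+┃        ┃                # **
       ┃        ┃                 #**
       ┃        ┃              ....##
━━━━━━━┛        ┃                    
                ┃                    
                ┃            ######  
                ┃                  ##
                ┃                    


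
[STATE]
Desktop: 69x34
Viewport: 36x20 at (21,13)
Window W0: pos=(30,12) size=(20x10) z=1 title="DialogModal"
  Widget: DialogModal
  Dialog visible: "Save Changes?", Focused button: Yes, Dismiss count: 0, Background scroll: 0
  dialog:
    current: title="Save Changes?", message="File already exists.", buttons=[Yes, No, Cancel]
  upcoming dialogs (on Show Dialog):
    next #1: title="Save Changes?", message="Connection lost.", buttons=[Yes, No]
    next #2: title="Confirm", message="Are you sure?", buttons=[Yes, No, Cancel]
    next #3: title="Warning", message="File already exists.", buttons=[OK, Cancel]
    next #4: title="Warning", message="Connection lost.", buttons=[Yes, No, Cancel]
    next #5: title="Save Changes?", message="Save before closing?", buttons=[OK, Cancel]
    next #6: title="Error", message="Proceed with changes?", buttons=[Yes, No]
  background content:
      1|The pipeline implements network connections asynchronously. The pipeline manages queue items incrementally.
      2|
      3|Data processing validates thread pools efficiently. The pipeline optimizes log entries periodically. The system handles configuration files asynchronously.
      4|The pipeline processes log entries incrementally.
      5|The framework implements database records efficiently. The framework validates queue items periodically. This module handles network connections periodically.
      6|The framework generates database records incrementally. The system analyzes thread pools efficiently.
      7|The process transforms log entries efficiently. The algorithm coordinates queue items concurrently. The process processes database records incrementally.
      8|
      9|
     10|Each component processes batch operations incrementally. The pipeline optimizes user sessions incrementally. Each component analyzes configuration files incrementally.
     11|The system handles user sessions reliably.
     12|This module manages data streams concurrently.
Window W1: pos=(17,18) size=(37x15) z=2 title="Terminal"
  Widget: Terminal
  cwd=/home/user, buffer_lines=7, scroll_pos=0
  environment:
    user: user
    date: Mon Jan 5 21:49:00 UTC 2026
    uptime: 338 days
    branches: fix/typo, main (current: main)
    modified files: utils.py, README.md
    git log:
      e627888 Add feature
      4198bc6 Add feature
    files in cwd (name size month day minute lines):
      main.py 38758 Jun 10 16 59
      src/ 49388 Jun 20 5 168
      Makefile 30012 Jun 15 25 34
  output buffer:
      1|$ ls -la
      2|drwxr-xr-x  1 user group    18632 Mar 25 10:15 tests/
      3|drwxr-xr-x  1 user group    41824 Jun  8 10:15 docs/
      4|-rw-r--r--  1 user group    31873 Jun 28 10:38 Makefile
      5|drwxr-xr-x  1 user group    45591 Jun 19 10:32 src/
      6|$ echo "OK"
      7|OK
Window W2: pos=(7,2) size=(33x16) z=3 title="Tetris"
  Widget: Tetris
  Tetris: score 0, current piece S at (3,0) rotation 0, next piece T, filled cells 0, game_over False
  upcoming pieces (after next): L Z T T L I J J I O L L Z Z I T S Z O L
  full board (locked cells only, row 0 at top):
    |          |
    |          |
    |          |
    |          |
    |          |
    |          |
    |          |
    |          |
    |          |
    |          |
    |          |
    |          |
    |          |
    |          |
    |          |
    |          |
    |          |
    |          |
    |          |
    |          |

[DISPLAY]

                  ┃dal      ┃       
                  ┃─────────┨       
                  ┃──────┐le┃       
                  ┃hanges│  ┃       
━━━━━━━━━━━━━━━━━━┛lready│va┃       
━━━━━━━━━━━━━━━━━━━━━━━━━━━━━━━━┓   
rminal                          ┃   
────────────────────────────────┨   
s -la                           ┃   
xr-xr-x  1 user group    18632 M┃   
xr-xr-x  1 user group    41824 J┃   
-r--r--  1 user group    31873 J┃   
xr-xr-x  1 user group    45591 J┃   
cho "OK"                        ┃   
                                ┃   
                                ┃   
                                ┃   
                                ┃   
                                ┃   
━━━━━━━━━━━━━━━━━━━━━━━━━━━━━━━━┛   


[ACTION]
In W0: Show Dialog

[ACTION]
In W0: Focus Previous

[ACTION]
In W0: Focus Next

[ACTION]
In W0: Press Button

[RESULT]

                  ┃dal      ┃       
                  ┃─────────┨       
                  ┃ine imple┃       
                  ┃         ┃       
━━━━━━━━━━━━━━━━━━┛essing va┃       
━━━━━━━━━━━━━━━━━━━━━━━━━━━━━━━━┓   
rminal                          ┃   
────────────────────────────────┨   
s -la                           ┃   
xr-xr-x  1 user group    18632 M┃   
xr-xr-x  1 user group    41824 J┃   
-r--r--  1 user group    31873 J┃   
xr-xr-x  1 user group    45591 J┃   
cho "OK"                        ┃   
                                ┃   
                                ┃   
                                ┃   
                                ┃   
                                ┃   
━━━━━━━━━━━━━━━━━━━━━━━━━━━━━━━━┛   


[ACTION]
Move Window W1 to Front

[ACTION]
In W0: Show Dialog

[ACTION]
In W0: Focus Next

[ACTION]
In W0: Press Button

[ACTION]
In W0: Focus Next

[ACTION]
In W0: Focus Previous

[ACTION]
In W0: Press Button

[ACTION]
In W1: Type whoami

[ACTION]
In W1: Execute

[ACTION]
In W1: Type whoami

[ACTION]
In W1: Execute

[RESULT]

                  ┃dal      ┃       
                  ┃─────────┨       
                  ┃ine imple┃       
                  ┃         ┃       
━━━━━━━━━━━━━━━━━━┛essing va┃       
━━━━━━━━━━━━━━━━━━━━━━━━━━━━━━━━┓   
rminal                          ┃   
────────────────────────────────┨   
xr-xr-x  1 user group    18632 M┃   
xr-xr-x  1 user group    41824 J┃   
-r--r--  1 user group    31873 J┃   
xr-xr-x  1 user group    45591 J┃   
cho "OK"                        ┃   
                                ┃   
hoami                           ┃   
r                               ┃   
hoami                           ┃   
r                               ┃   
                                ┃   
━━━━━━━━━━━━━━━━━━━━━━━━━━━━━━━━┛   


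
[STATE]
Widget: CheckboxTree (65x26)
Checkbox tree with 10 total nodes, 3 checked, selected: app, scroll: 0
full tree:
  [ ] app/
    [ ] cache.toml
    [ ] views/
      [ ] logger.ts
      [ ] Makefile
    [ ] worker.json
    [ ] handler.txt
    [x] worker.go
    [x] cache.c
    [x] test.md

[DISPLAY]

>[-] app/                                                        
   [ ] cache.toml                                                
   [ ] views/                                                    
     [ ] logger.ts                                               
     [ ] Makefile                                                
   [ ] worker.json                                               
   [ ] handler.txt                                               
   [x] worker.go                                                 
   [x] cache.c                                                   
   [x] test.md                                                   
                                                                 
                                                                 
                                                                 
                                                                 
                                                                 
                                                                 
                                                                 
                                                                 
                                                                 
                                                                 
                                                                 
                                                                 
                                                                 
                                                                 
                                                                 
                                                                 


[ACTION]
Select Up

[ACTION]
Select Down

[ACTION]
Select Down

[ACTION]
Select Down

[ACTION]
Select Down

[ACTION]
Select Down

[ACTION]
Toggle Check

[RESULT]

 [-] app/                                                        
   [ ] cache.toml                                                
   [ ] views/                                                    
     [ ] logger.ts                                               
     [ ] Makefile                                                
>  [x] worker.json                                               
   [ ] handler.txt                                               
   [x] worker.go                                                 
   [x] cache.c                                                   
   [x] test.md                                                   
                                                                 
                                                                 
                                                                 
                                                                 
                                                                 
                                                                 
                                                                 
                                                                 
                                                                 
                                                                 
                                                                 
                                                                 
                                                                 
                                                                 
                                                                 
                                                                 


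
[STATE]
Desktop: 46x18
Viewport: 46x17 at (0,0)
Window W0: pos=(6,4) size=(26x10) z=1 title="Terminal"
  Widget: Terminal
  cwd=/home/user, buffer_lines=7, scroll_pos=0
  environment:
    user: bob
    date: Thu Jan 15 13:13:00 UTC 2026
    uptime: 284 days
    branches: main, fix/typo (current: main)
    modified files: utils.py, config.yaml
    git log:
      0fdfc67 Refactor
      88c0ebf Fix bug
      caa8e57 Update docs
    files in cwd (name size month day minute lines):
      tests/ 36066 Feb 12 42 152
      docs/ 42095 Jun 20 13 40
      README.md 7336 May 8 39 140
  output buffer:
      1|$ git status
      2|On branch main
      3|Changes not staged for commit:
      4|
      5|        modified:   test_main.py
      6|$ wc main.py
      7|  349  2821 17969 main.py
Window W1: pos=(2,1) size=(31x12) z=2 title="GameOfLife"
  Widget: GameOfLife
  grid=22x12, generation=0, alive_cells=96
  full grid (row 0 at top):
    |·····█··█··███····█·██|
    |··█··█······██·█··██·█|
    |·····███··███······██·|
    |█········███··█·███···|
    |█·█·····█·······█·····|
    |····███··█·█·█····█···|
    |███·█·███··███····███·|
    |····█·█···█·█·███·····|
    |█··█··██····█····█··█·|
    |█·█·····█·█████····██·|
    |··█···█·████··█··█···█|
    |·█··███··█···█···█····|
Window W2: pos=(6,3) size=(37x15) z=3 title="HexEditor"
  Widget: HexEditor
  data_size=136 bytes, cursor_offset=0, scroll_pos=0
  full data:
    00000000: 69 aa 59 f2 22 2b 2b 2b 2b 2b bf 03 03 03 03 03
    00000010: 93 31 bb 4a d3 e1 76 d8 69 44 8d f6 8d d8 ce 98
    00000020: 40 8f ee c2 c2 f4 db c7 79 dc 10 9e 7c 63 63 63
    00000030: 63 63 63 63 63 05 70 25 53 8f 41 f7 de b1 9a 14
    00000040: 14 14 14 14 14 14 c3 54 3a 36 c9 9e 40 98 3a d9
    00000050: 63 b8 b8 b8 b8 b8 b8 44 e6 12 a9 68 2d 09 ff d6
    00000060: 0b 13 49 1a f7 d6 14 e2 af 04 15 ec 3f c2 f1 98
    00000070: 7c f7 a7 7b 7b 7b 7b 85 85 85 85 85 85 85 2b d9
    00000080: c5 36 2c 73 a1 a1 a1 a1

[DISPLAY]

                                              
  ┏━━━━━━━━━━━━━━━━━━━━━━━━━━━━━┓             
  ┃ GameOfLife                  ┃             
  ┠───┏━━━━━━━━━━━━━━━━━━━━━━━━━━━━━━━━━━━┓   
  ┃Gen┃ HexEditor                         ┃   
  ┃···┠───────────────────────────────────┨   
  ┃█··┃00000000  69 aa 59 f2 22 2b 2b 2b  ┃   
  ┃█·█┃00000010  93 31 bb 4a d3 e1 76 d8  ┃   
  ┃···┃00000020  40 8f ee c2 c2 f4 db c7  ┃   
  ┃███┃00000030  63 63 63 63 63 05 70 25  ┃   
  ┃···┃00000040  14 14 14 14 14 14 c3 54  ┃   
  ┃█··┃00000050  63 b8 b8 b8 b8 b8 b8 44  ┃   
  ┗━━━┃00000060  0b 13 49 1a f7 d6 14 e2  ┃   
      ┃00000070  7c f7 a7 7b 7b 7b 7b 85  ┃   
      ┃00000080  c5 36 2c 73 a1 a1 a1 a1  ┃   
      ┃                                   ┃   
      ┃                                   ┃   


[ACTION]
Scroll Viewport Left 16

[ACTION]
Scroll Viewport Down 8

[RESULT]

  ┏━━━━━━━━━━━━━━━━━━━━━━━━━━━━━┓             
  ┃ GameOfLife                  ┃             
  ┠───┏━━━━━━━━━━━━━━━━━━━━━━━━━━━━━━━━━━━┓   
  ┃Gen┃ HexEditor                         ┃   
  ┃···┠───────────────────────────────────┨   
  ┃█··┃00000000  69 aa 59 f2 22 2b 2b 2b  ┃   
  ┃█·█┃00000010  93 31 bb 4a d3 e1 76 d8  ┃   
  ┃···┃00000020  40 8f ee c2 c2 f4 db c7  ┃   
  ┃███┃00000030  63 63 63 63 63 05 70 25  ┃   
  ┃···┃00000040  14 14 14 14 14 14 c3 54  ┃   
  ┃█··┃00000050  63 b8 b8 b8 b8 b8 b8 44  ┃   
  ┗━━━┃00000060  0b 13 49 1a f7 d6 14 e2  ┃   
      ┃00000070  7c f7 a7 7b 7b 7b 7b 85  ┃   
      ┃00000080  c5 36 2c 73 a1 a1 a1 a1  ┃   
      ┃                                   ┃   
      ┃                                   ┃   
      ┗━━━━━━━━━━━━━━━━━━━━━━━━━━━━━━━━━━━┛   


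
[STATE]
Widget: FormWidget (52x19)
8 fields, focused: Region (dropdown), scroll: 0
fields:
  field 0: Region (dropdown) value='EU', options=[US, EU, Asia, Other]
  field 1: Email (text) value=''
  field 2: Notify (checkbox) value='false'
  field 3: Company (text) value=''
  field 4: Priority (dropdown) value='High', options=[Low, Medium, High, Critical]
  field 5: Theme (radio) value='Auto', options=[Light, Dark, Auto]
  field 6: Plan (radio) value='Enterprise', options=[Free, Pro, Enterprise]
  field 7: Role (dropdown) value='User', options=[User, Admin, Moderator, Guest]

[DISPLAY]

> Region:     [EU                                 ▼]
  Email:      [                                    ]
  Notify:     [ ]                                   
  Company:    [                                    ]
  Priority:   [High                               ▼]
  Theme:      ( ) Light  ( ) Dark  (●) Auto         
  Plan:       ( ) Free  ( ) Pro  (●) Enterprise     
  Role:       [User                               ▼]
                                                    
                                                    
                                                    
                                                    
                                                    
                                                    
                                                    
                                                    
                                                    
                                                    
                                                    


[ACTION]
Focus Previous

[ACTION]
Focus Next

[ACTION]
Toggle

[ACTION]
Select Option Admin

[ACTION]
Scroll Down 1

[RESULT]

  Email:      [                                    ]
  Notify:     [ ]                                   
  Company:    [                                    ]
  Priority:   [High                               ▼]
  Theme:      ( ) Light  ( ) Dark  (●) Auto         
  Plan:       ( ) Free  ( ) Pro  (●) Enterprise     
  Role:       [User                               ▼]
                                                    
                                                    
                                                    
                                                    
                                                    
                                                    
                                                    
                                                    
                                                    
                                                    
                                                    
                                                    


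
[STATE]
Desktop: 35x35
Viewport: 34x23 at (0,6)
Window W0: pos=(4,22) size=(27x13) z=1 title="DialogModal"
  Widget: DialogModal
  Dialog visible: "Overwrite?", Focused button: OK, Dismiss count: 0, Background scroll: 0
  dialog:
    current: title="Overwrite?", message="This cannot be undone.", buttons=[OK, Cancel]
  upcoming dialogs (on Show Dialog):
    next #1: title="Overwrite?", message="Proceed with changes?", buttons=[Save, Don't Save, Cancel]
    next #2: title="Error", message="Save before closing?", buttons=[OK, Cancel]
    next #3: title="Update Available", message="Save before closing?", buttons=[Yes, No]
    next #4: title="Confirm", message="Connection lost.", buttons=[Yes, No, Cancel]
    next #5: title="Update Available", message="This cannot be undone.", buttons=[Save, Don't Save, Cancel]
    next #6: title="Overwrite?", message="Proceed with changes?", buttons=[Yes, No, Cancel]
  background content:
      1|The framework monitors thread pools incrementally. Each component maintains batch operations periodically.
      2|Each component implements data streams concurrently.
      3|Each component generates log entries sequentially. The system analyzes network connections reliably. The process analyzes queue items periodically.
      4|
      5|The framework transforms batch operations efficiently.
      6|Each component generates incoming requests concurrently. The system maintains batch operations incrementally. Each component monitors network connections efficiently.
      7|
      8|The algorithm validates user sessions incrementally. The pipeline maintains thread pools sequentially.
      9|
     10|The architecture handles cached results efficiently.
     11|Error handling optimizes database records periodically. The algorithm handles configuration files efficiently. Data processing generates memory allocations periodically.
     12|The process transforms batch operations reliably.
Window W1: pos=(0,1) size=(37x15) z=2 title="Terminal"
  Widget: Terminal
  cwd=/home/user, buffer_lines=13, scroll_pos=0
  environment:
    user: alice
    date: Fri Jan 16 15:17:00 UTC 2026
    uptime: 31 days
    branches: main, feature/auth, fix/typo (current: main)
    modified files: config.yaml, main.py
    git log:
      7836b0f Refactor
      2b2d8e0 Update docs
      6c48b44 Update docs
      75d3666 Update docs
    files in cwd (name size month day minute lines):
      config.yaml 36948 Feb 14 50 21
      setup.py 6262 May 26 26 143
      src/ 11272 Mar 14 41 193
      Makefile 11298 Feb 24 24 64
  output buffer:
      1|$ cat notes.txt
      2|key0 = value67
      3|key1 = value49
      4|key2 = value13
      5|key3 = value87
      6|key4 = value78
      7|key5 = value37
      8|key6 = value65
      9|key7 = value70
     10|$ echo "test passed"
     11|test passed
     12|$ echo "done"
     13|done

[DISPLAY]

┃key1 = value49                   
┃key2 = value13                   
┃key3 = value87                   
┃key4 = value78                   
┃key5 = value37                   
┃key6 = value65                   
┃key7 = value70                   
┃$ echo "test passed"             
┃test passed                      
┗━━━━━━━━━━━━━━━━━━━━━━━━━━━━━━━━━
                                  
                                  
                                  
                                  
                                  
                                  
    ┏━━━━━━━━━━━━━━━━━━━━━━━━━┓   
    ┃ DialogModal             ┃   
    ┠─────────────────────────┨   
    ┃The framework monitors th┃   
    ┃Each component implements┃   
    ┃Ea┌───────────────────┐s ┃   
    ┃  │     Overwrite?    │  ┃   


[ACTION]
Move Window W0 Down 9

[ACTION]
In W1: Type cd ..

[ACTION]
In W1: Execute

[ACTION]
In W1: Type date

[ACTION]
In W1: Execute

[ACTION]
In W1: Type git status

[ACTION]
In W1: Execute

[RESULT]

┃$ date                           
┃Fri Jan 16 15:17:00 UTC 2026     
┃$ git status                     
┃On branch main                   
┃Changes not staged for commit:   
┃                                 
┃        modified:   config.yaml  
┃        modified:   main.py      
┃$ █                              
┗━━━━━━━━━━━━━━━━━━━━━━━━━━━━━━━━━
                                  
                                  
                                  
                                  
                                  
                                  
    ┏━━━━━━━━━━━━━━━━━━━━━━━━━┓   
    ┃ DialogModal             ┃   
    ┠─────────────────────────┨   
    ┃The framework monitors th┃   
    ┃Each component implements┃   
    ┃Ea┌───────────────────┐s ┃   
    ┃  │     Overwrite?    │  ┃   


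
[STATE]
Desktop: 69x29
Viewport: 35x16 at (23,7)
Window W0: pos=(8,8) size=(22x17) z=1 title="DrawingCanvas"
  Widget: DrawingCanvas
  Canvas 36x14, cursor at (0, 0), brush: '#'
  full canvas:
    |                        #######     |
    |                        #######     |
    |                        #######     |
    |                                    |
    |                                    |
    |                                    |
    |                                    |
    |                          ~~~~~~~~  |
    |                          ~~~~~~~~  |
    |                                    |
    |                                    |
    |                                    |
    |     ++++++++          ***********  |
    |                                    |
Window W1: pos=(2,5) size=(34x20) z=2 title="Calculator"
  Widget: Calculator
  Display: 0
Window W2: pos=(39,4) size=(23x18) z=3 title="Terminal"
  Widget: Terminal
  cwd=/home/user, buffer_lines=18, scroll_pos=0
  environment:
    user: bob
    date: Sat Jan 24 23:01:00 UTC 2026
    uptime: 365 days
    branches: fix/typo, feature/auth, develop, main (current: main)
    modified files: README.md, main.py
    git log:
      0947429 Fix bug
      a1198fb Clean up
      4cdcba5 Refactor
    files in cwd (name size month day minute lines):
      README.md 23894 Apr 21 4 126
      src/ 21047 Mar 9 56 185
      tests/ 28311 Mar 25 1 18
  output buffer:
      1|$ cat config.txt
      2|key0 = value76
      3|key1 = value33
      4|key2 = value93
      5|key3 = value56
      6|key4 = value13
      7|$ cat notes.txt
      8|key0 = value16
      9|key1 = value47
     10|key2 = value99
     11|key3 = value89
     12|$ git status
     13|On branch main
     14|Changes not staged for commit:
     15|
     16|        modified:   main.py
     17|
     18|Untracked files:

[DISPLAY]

────────────┨   ┃$ cat config.txt  
           0┃   ┃key0 = value76    
            ┃   ┃key1 = value33    
            ┃   ┃key2 = value93    
            ┃   ┃key3 = value56    
            ┃   ┃key4 = value13    
            ┃   ┃$ cat notes.txt   
            ┃   ┃key0 = value16    
            ┃   ┃key1 = value47    
            ┃   ┃key2 = value99    
            ┃   ┃key3 = value89    
            ┃   ┃$ git status      
            ┃   ┃On branch main    
            ┃   ┃Changes not staged
            ┃   ┗━━━━━━━━━━━━━━━━━━
            ┃                      


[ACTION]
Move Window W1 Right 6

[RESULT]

────────────────┃$ cat config.txt  
                ┃key0 = value76    
──┐             ┃key1 = value33    
÷ │             ┃key2 = value93    
──┤             ┃key3 = value56    
× │             ┃key4 = value13    
──┤             ┃$ cat notes.txt   
- │             ┃key0 = value16    
──┤             ┃key1 = value47    
+ │             ┃key2 = value99    
──┤             ┃key3 = value89    
M+│             ┃$ git status      
──┘             ┃On branch main    
                ┃Changes not staged
                ┗━━━━━━━━━━━━━━━━━━
                  ┃                


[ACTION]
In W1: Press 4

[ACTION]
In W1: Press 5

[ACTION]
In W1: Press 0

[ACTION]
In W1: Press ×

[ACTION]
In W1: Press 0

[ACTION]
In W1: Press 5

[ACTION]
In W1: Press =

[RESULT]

────────────────┃$ cat config.txt  
              22┃key0 = value76    
──┐             ┃key1 = value33    
÷ │             ┃key2 = value93    
──┤             ┃key3 = value56    
× │             ┃key4 = value13    
──┤             ┃$ cat notes.txt   
- │             ┃key0 = value16    
──┤             ┃key1 = value47    
+ │             ┃key2 = value99    
──┤             ┃key3 = value89    
M+│             ┃$ git status      
──┘             ┃On branch main    
                ┃Changes not staged
                ┗━━━━━━━━━━━━━━━━━━
                  ┃                


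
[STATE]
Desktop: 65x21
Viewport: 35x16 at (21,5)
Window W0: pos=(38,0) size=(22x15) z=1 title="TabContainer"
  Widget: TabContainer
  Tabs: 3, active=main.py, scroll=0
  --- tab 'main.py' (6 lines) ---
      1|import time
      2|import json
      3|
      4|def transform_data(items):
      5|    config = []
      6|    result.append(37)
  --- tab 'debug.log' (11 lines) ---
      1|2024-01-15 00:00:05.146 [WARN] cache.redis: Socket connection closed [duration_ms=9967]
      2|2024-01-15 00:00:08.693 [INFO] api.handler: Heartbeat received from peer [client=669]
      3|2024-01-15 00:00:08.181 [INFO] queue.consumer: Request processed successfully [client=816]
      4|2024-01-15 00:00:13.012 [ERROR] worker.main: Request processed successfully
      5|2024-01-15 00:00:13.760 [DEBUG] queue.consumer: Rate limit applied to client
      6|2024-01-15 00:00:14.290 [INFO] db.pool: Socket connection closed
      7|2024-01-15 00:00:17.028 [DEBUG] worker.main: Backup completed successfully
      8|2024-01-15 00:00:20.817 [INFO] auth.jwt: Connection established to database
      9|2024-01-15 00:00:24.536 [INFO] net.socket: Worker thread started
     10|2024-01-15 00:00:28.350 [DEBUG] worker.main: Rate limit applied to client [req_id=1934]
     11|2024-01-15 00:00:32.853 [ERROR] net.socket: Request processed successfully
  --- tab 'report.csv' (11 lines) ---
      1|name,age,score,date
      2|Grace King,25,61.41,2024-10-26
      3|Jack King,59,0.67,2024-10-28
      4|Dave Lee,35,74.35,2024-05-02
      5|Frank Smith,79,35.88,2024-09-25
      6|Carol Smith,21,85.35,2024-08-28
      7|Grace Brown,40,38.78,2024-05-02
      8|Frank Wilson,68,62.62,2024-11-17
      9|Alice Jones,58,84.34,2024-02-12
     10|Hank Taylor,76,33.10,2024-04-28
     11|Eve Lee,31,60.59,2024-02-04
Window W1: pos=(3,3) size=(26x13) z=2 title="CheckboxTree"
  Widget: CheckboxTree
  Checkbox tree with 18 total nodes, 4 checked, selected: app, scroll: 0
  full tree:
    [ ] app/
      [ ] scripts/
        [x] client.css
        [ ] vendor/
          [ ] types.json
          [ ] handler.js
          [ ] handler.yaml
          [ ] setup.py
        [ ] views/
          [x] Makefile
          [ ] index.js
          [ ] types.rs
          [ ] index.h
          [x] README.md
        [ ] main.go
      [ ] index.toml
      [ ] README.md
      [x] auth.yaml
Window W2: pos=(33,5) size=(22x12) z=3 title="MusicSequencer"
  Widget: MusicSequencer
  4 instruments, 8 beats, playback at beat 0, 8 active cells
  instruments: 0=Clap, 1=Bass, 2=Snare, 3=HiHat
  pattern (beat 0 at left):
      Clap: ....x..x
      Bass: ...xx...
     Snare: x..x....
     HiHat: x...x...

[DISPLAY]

───────┨    ┏━━━━━━━━━━━━━━━━━━━━┓ 
       ┃    ┃ MusicSequencer     ┃ 
       ┃    ┠────────────────────┨ 
ss     ┃    ┃      ▼1234567      ┃t
       ┃    ┃  Clap····█··█      ┃ 
json   ┃    ┃  Bass···██···      ┃d
r.js   ┃    ┃ Snare█··█····      ┃ 
r.yaml ┃    ┃ HiHat█···█···      ┃ 
py     ┃    ┃                    ┃ 
       ┃    ┃                    ┃━
━━━━━━━┛    ┃                    ┃ 
            ┗━━━━━━━━━━━━━━━━━━━━┛ 
                                   
                                   
                                   
                                   


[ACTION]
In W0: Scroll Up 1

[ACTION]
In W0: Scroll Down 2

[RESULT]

───────┨    ┏━━━━━━━━━━━━━━━━━━━━┓ 
       ┃    ┃ MusicSequencer     ┃t
       ┃    ┠────────────────────┨ 
ss     ┃    ┃      ▼1234567      ┃d
       ┃    ┃  Clap····█··█      ┃ 
json   ┃    ┃  Bass···██···      ┃ 
r.js   ┃    ┃ Snare█··█····      ┃ 
r.yaml ┃    ┃ HiHat█···█···      ┃ 
py     ┃    ┃                    ┃ 
       ┃    ┃                    ┃━
━━━━━━━┛    ┃                    ┃ 
            ┗━━━━━━━━━━━━━━━━━━━━┛ 
                                   
                                   
                                   
                                   


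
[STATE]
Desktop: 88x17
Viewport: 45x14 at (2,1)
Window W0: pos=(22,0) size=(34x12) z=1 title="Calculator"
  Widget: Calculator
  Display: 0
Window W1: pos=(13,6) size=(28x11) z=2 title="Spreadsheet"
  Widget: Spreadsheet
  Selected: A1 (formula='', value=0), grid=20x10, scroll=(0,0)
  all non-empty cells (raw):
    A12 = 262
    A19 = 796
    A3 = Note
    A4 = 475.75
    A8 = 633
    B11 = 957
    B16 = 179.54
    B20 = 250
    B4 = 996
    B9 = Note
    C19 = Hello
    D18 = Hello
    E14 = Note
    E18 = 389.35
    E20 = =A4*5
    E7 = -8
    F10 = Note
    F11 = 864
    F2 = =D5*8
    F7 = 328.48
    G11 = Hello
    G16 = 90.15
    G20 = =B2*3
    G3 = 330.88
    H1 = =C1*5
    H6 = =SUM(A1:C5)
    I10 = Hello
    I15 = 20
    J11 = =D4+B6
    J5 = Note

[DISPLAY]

                    ┃ Calculator             
                    ┠────────────────────────
                    ┃                        
                    ┃┌───┬───┬───┬───┐       
                    ┃│ 7 │ 8 │ 9 │ ÷ │       
           ┏━━━━━━━━━━━━━━━━━━━━━━━━━━┓      
           ┃ Spreadsheet              ┃      
           ┠──────────────────────────┨      
           ┃A1:                       ┃      
           ┃       A       B       C  ┃      
           ┃--------------------------┃━━━━━━
           ┃  1      [0]       0      ┃      
           ┃  2        0       0      ┃      
           ┃  3 Note           0      ┃      


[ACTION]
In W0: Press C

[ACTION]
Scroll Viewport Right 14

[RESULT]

      ┃ Calculator                     ┃     
      ┠────────────────────────────────┨     
      ┃                               0┃     
      ┃┌───┬───┬───┬───┐               ┃     
      ┃│ 7 │ 8 │ 9 │ ÷ │               ┃     
━━━━━━━━━━━━━━━━━━━━━━━━┓              ┃     
preadsheet              ┃              ┃     
────────────────────────┨              ┃     
:                       ┃              ┃     
     A       B       C  ┃              ┃     
------------------------┃━━━━━━━━━━━━━━┛     
1      [0]       0      ┃                    
2        0       0      ┃                    
3 Note           0      ┃                    


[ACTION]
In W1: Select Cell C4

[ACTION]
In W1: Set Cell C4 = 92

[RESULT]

      ┃ Calculator                     ┃     
      ┠────────────────────────────────┨     
      ┃                               0┃     
      ┃┌───┬───┬───┬───┐               ┃     
      ┃│ 7 │ 8 │ 9 │ ÷ │               ┃     
━━━━━━━━━━━━━━━━━━━━━━━━┓              ┃     
preadsheet              ┃              ┃     
────────────────────────┨              ┃     
: 92                    ┃              ┃     
     A       B       C  ┃              ┃     
------------------------┃━━━━━━━━━━━━━━┛     
1        0       0      ┃                    
2        0       0      ┃                    
3 Note           0      ┃                    
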